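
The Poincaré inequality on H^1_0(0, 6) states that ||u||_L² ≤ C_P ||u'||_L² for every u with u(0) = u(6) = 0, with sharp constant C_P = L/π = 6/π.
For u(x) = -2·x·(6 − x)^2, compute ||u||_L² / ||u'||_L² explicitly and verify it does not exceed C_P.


||u||_L² / ||u'||_L² = 3*sqrt(14)/7 < C_P = 6/π.

u(x) = -2·x·(6 − x)^2, so u'(x) = 6*(2 - x)*(x - 6).
u(x) = -2·x·(6 − x)^2 vanishes at x = 0 and x = 6, so u ∈ H^1_0(0, 6). Differentiate via the product rule and integrate the resulting polynomials term by term.
  ∫_0^6 u² dx = ∫_0^6 (4*x^6 - 96*x^5 + 864*x^4 - 3456*x^3 + 5184*x^2) dx. Term by term:
    ∫_0^6 4*x^6 dx = 1119744/7;  ∫_0^6 -96*x^5 dx = -746496;  ∫_0^6 864*x^4 dx = 6718464/5;
    ∫_0^6 -3456*x^3 dx = -1119744;  ∫_0^6 5184*x^2 dx = 373248.
  Sum: 1119744/7 − 746496 + 6718464/5 − 1119744 + 373248 = 373248/35.
  ∫_0^6 (u')² dx = ∫_0^6 (36*x^4 - 576*x^3 + 3168*x^2 - 6912*x + 5184) dx. Term by term:
    ∫_0^6 36*x^4 dx = 279936/5;  ∫_0^6 -576*x^3 dx = -186624;  ∫_0^6 3168*x^2 dx = 228096;
    ∫_0^6 -6912*x dx = -124416;  ∫_0^6 5184 dx = 31104.
  Sum: 279936/5 − 186624 + 228096 − 124416 + 31104 = 20736/5.
∫_0^6 u² dx = 373248/35, so ||u||_L² = 432*sqrt(70)/35.
∫_0^6 (u')² dx = 20736/5, so ||u'||_L² = 144*sqrt(5)/5.
Ratio ||u||_L² / ||u'||_L² = 3*sqrt(14)/7.
Sharp Poincaré constant on H^1_0(0, 6) is C_P = L/π = 6/π, achieved by sin(π/6·x).
A polynomial bump cannot attain the sharp Poincaré constant (only the first sine eigenfunction does), so the ratio is strictly less than C_P, consistent with ||u||_L² ≤ C_P ||u'||_L².


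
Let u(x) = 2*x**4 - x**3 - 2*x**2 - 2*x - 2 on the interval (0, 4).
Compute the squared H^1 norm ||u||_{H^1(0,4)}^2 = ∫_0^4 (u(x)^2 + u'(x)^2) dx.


||u||_{H^1}^2 = 10818592/63

The H^1 norm (squared) on an interval (0, L) is
  ||u||_{H^1}^2 = ∫_0^L u(x)^2 dx + ∫_0^L u'(x)^2 dx.
Compute u'(x) = 8*x**3 - 3*x**2 - 4*x - 2.
Then u(x)^2 = 4*x**8 - 4*x**7 - 7*x**6 - 4*x**5 + 12*x**3 + 12*x**2 + 8*x + 4 and u'(x)^2 = 64*x**6 - 48*x**5 - 55*x**4 - 8*x**3 + 28*x**2 + 16*x + 4.
Integrate each monomial from 0 to 4 using ∫_0^4 c·x^n dx = c·4^(n+1)/(n+1):
  ∫_0^4 u(x)^2 dx = ∫_0^4 (4*x^8 - 4*x^7 - 7*x^6 - 4*x^5 + 12*x^3 + 12*x^2 + 8*x + 4) dx. Term by term:
    ∫_0^4 4*x^8 dx = 1048576/9;  ∫_0^4 -4*x^7 dx = -32768;  ∫_0^4 -7*x^6 dx = -16384;
    ∫_0^4 -4*x^5 dx = -8192/3;  ∫_0^4 12*x^3 dx = 768;  ∫_0^4 12*x^2 dx = 256;
    ∫_0^4 8*x dx = 64;  ∫_0^4 4 dx = 16.
  Sum: 1048576/9 − 32768 − 16384 − 8192/3 + 768 + 256 + 64 + 16 = 591568/9.
  ∫_0^4 u'(x)^2 dx = ∫_0^4 (64*x^6 - 48*x^5 - 55*x^4 - 8*x^3 + 28*x^2 + 16*x + 4) dx. Term by term:
    ∫_0^4 64*x^6 dx = 1048576/7;  ∫_0^4 -48*x^5 dx = -32768;  ∫_0^4 -55*x^4 dx = -11264;
    ∫_0^4 -8*x^3 dx = -512;  ∫_0^4 28*x^2 dx = 1792/3;  ∫_0^4 16*x dx = 128;
    ∫_0^4 4 dx = 16.
  Sum: 1048576/7 − 32768 − 11264 − 512 + 1792/3 + 128 + 16 = 2225872/21.
Adding: ||u||_{H^1}^2 = 591568/9 + 2225872/21 = 10818592/63.


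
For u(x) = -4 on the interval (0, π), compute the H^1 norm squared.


||u||_{H^1(0,π)}^2 = 16*π

u'(x) = 0.
Expand u² and (u')² and integrate term by term on (0, π), using: for integers n ≥ 1, ∫_0^π sin²(nx) dx = ∫_0^π cos²(nx) dx = π/2; for n ≠ n', ∫_0^π sin(nx)sin(n'x) dx = ∫_0^π cos(nx)cos(n'x) dx = 0; and by product-to-sum, ∫_0^π sin(nx)cos(n'x) dx = ½∫_0^π [sin((n+n')x) + sin((n−n')x)] dx, which is 0 when n+n' is even and 2n/(n²−n'²) when n+n' is odd (it need not vanish on (0, π)). For the constant mode: ∫_0^π 1 dx = π, ∫_0^π cos(nx) dx = 0, ∫_0^π sin(nx) dx = (1−(−1)^n)/n.
  u² squared terms: (-4)²·∫1 dx = 16·π = 16*π.
  So ∫_0^π u² dx = 16*π.
  u' ≡ 0, so ∫_0^π (u')² dx = 0.
||u||_{H^1}^2 = (16*π) + (0) = 16*π.


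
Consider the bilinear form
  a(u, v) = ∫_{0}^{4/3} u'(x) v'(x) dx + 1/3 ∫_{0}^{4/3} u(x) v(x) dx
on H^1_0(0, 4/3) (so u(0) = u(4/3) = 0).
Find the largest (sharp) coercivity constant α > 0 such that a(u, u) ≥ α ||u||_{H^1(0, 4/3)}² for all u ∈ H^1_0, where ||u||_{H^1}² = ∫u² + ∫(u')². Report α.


α = (16 + 27*π^2)/(3*(16 + 9*π^2))

Coercivity of a(·,·) on H^1_0(0, 4/3) means a(u, u) ≥ α ||u||_{H^1}² for every u ∈ H^1_0.
The interval has length L = 4/3, and Poincaré/coercivity depend only on L. Here a(u, u) = ∫(u')² + (1/3)·∫u².
Here 0 < c = 1/3 < 1. The condition a(u,u) ≥ α||u||_{H^1}² reads (1−α)∫(u')² ≥ (α−c)∫u². Any admissible α is ≤ 1 (rapidly oscillating u have ∫u²/∫(u')² → 0), and α = 1 would force 0 ≥ (1−c)∫u², impossible since c < 1; so 1−α > 0. By the sharp Poincaré inequality on H^1_0 of an interval of length L, ∫(u')² ≥ (π/L)²∫u² with equality for the first sine mode sin(π(x−x₀)/L) (x₀ the left endpoint), so the inequality holds for all u iff (1−α)(π/L)² ≥ α − c, i.e. α ≤ ((π/L)² + c)/((π/L)² + 1) = (1 + c(L/π)²)/(1 + (L/π)²). With (π/L)² = 9*π^2/16 and c = 1/3, the largest admissible constant is α = ((π/L)² + c)/((π/L)² + 1).
Simplifying, α = (16 + 27*π^2)/(3*(16 + 9*π^2)).


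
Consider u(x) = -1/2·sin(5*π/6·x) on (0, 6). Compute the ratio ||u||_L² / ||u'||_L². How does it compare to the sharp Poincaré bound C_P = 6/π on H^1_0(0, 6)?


||u||_L² / ||u'||_L² = 6/(5*π) < C_P = 6/π.

u(x) = -1/2·sin(5*π/6·x), so u'(x) = -5*π*cos(5*π*x/6)/12.
Writing u(x) = A·sin(kπx/L) with A = -1/2 and k = 5, use ∫_0^L sin²(kπx/L) dx = L/2 and ∫_0^L cos²(kπx/L) dx = L/2.
u² = 1/4·sin²(5*π/6·x) and (u')² = 25*π^2/144·cos²(5*π/6·x), and each of sin², cos² integrates to L/2 = 3 over (0, 6).
∫_0^6 u² dx = 3/4, so ||u||_L² = sqrt(3)/2.
∫_0^6 (u')² dx = 25*π^2/48, so ||u'||_L² = 5*sqrt(3)*π/12.
Ratio ||u||_L² / ||u'||_L² = 6/(5*π).
Sharp Poincaré constant on H^1_0(0, 6) is C_P = L/π = 6/π, achieved by sin(π/6·x).
This is the k = 5 harmonic; the ratio L/(kπ) is strictly less than C_P = L/π, consistent with the sharp inequality ||u||_L² ≤ C_P ||u'||_L².


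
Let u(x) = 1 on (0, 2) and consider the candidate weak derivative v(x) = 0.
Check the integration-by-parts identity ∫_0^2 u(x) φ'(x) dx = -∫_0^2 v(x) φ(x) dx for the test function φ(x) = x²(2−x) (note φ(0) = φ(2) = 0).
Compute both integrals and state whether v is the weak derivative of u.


LHS = 0, RHS = 0. Yes, v = u' weakly.

u(x) = 1, classical derivative u'(x) = 0.
φ(x) = x²(2−x), so φ'(x) = x*(4 - 3*x).
Note φ(0) = φ(2) = 0, so the boundary term u·φ vanishes.
LHS = ∫_0^2 u(x) φ'(x) dx = ∫_0^2 (-3*x^2 + 4*x) dx. Term by term:
  ∫_0^2 -3*x^2 dx = -8;  ∫_0^2 4*x dx = 8.
Sum: -8 + 8 = 0.
So LHS = 0.
∫_0^2 v(x) φ(x) dx = ∫_0^2 (0) dx. Term by term:
  ∫_0^2 0 dx = 0.
So RHS = -∫_0^2 v(x) φ(x) dx = 0.
LHS = RHS, so the identity holds for this test φ.
Moreover u is smooth here and v(x) = u'(x) = 0 pointwise, so the identity holds for every test function. Hence v is the weak derivative of u.


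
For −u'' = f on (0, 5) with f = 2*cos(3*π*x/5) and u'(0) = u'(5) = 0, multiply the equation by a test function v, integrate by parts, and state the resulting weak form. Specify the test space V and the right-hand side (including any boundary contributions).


V = H^1(0, 5) (no boundary constraint on v; u is determined up to an additive constant); weak form: ∫_0^5 u'v' dx = ∫_0^5 (2*cos(3*π*x/5)) v dx for all v ∈ V.

Multiply both sides by a test function v and integrate from 0 to 5:
  ∫_0^5 −u''(x) v(x) dx = ∫_0^5 f(x) v(x) dx.
Integrate the LHS by parts once:
  ∫_0^5 −u'' v dx = −[u'(x) v(x)]_0^5 + ∫_0^5 u'(x) v'(x) dx.
Thus ∫_0^5 u'(x) v'(x) dx = ∫_0^5 f(x) v(x) dx + [u'(x) v(x)]_0^5.
Choose V so that boundary terms are either known or forced to vanish.
u has homogeneous Neumann: u'(0) = u'(5) = 0. So [u' v]_0^5 = 0·v(5) − 0·v(0) = 0 for any v; take V = H^1(0, 5).
Weak formulation: find u (satisfying any essential BC) such that ∫_0^5 u'(x) v'(x) dx = ∫_0^5 f v dx for all v ∈ V (homogeneous Neumann, so boundary terms vanish).
Substituting f(x) = 2*cos(3*π*x/5), the right-hand side is ∫_0^5 (2*cos(3*π*x/5)) v dx.
Compatibility check (pure Neumann): taking v ≡ 1 ∈ V gives 0 = ∫_0^5 f dx + (0) − (0), i.e. ∫_0^5 f dx must equal u'(0) − u'(5) = 0. Indeed ∫_0^5 (2*cos(3*π*x/5)) dx = 0, so the data are compatible. The solution is then unique only up to an additive constant (fix it e.g. by requiring ∫_0^5 u dx = 0).


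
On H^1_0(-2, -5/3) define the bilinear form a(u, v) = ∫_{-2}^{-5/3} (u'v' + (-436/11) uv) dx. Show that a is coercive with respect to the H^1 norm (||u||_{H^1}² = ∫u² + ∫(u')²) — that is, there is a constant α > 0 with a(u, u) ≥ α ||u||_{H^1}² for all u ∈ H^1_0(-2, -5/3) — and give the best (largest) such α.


α = (-436 + 99*π^2)/(11*(1 + 9*π^2))

Coercivity of a(·,·) on H^1_0(-2, -5/3) means a(u, u) ≥ α ||u||_{H^1}² for every u ∈ H^1_0.
The interval has length L = 1/3, and Poincaré/coercivity depend only on L. Here a(u, u) = ∫(u')² + (-436/11)·∫u².
Here c = -436/11 < 0 with |c| < (π/L)² = 9*π^2, so coercivity still holds. The condition a(u,u) ≥ α||u||_{H^1}² reads (1−α)∫(u')² ≥ (α−c)∫u². Any admissible α is ≤ 1 (rapidly oscillating u have ∫u²/∫(u')² → 0), and α = 1 would force 0 ≥ (1−c)∫u², impossible since c < 1; so 1−α > 0. By the sharp Poincaré inequality on H^1_0 of an interval of length L, ∫(u')² ≥ (π/L)²∫u² with equality for the first sine mode sin(π(x−x₀)/L) (x₀ the left endpoint), so the inequality holds for all u iff (1−α)(π/L)² ≥ α − c, i.e. α ≤ ((π/L)² + c)/((π/L)² + 1) = (1 + c(L/π)²)/(1 + (L/π)²). (Direct route, valid since c ≤ 0: Poincaré gives c∫u² ≥ c(L/π)²∫(u')², so a(u,u) ≥ (1 + c(L/π)²)∫(u')², while ||u||_{H^1}² ≤ (1 + (L/π)²)∫(u')²; dividing yields the same α.) With (π/L)² = 9*π^2 and c = -436/11, the largest admissible constant is α = ((π/L)² + c)/((π/L)² + 1).
Simplifying, α = (-436 + 99*π^2)/(11*(1 + 9*π^2)).


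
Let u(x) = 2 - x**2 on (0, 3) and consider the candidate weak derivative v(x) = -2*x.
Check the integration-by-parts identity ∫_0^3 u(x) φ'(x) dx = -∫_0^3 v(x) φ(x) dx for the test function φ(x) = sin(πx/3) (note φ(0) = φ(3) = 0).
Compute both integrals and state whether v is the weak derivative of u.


LHS = 18/π, RHS = 18/π. Yes, v = u' weakly.

u(x) = 2 - x**2, classical derivative u'(x) = -2*x.
φ(x) = sin(πx/3), so φ'(x) = π*cos(π*x/3)/3.
Note φ(0) = φ(3) = 0, so the boundary term u·φ vanishes.
LHS = ∫_0^3 u(x) φ'(x) dx = ∫_0^3 (-π*x^2*cos(π*x/3)/3 + 2*π*cos(π*x/3)/3) dx. Term by term:
  ∫_0^3 2*π*cos(π*x/3)/3 dx = 0;  ∫_0^3 -π*x^2*cos(π*x/3)/3 dx = 18/π.
Sum: 0 + 18/π = 18/π.
So LHS = 18/π.
∫_0^3 v(x) φ(x) dx = ∫_0^3 (-2*x*sin(π*x/3)) dx. Term by term:
  ∫_0^3 -2*x*sin(π*x/3) dx = -18/π.
So RHS = -∫_0^3 v(x) φ(x) dx = 18/π.
LHS = RHS, so the identity holds for this test φ.
Moreover u is smooth here and v(x) = u'(x) = -2*x pointwise, so the identity holds for every test function. Hence v is the weak derivative of u.


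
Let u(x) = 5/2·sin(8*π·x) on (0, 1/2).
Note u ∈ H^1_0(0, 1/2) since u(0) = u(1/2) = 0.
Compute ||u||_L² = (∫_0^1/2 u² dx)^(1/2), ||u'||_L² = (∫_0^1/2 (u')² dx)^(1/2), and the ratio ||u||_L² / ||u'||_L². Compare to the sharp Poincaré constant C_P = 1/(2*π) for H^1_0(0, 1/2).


||u||_L² / ||u'||_L² = 1/(8*π) < C_P = 1/(2*π).

u(x) = 5/2·sin(8*π·x), so u'(x) = 20*π*cos(8*π*x).
Writing u(x) = A·sin(kπx/L) with A = 5/2 and k = 4, use ∫_0^L sin²(kπx/L) dx = L/2 and ∫_0^L cos²(kπx/L) dx = L/2.
u² = 25/4·sin²(8*π·x) and (u')² = 400*π^2·cos²(8*π·x), and each of sin², cos² integrates to L/2 = 1/4 over (0, 1/2).
∫_0^1/2 u² dx = 25/16, so ||u||_L² = 5/4.
∫_0^1/2 (u')² dx = 100*π^2, so ||u'||_L² = 10*π.
Ratio ||u||_L² / ||u'||_L² = 1/(8*π).
Sharp Poincaré constant on H^1_0(0, 1/2) is C_P = L/π = 1/(2*π), achieved by sin(2*π·x).
This is the k = 4 harmonic; the ratio L/(kπ) is strictly less than C_P = L/π, consistent with the sharp inequality ||u||_L² ≤ C_P ||u'||_L².


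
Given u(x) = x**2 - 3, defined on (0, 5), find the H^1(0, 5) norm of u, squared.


||u||_{H^1}^2 = 1760/3

The H^1 norm (squared) on an interval (0, L) is
  ||u||_{H^1}^2 = ∫_0^L u(x)^2 dx + ∫_0^L u'(x)^2 dx.
Compute u'(x) = 2*x.
Then u(x)^2 = x**4 - 6*x**2 + 9 and u'(x)^2 = 4*x**2.
Integrate each monomial from 0 to 5 using ∫_0^5 c·x^n dx = c·5^(n+1)/(n+1):
  ∫_0^5 u(x)^2 dx = ∫_0^5 (x^4 - 6*x^2 + 9) dx. Term by term:
    ∫_0^5 x^4 dx = 625;  ∫_0^5 -6*x^2 dx = -250;  ∫_0^5 9 dx = 45.
  Sum: 625 − 250 + 45 = 420.
  ∫_0^5 u'(x)^2 dx = ∫_0^5 (4*x^2) dx. Term by term:
    ∫_0^5 4*x^2 dx = 500/3.
Adding: ||u||_{H^1}^2 = 420 + 500/3 = 1760/3.


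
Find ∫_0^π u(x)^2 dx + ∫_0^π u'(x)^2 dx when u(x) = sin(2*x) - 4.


||u||_{H^1(0,π)}^2 = 37*π/2

u'(x) = 2*cos(2*x).
Expand u² and (u')² and integrate term by term on (0, π), using: for integers n ≥ 1, ∫_0^π sin²(nx) dx = ∫_0^π cos²(nx) dx = π/2; for n ≠ n', ∫_0^π sin(nx)sin(n'x) dx = ∫_0^π cos(nx)cos(n'x) dx = 0; and by product-to-sum, ∫_0^π sin(nx)cos(n'x) dx = ½∫_0^π [sin((n+n')x) + sin((n−n')x)] dx, which is 0 when n+n' is even and 2n/(n²−n'²) when n+n' is odd (it need not vanish on (0, π)). For the constant mode: ∫_0^π 1 dx = π, ∫_0^π cos(nx) dx = 0, ∫_0^π sin(nx) dx = (1−(−1)^n)/n.
  u² squared terms: (-4)²·∫1 dx = 16·π = 16*π;  (1)²·∫sin(2x)² dx = 1·π/2 = π/2.
  u² cross terms: 2·(-4)·(1)·∫1·sin(2x) dx = -8·(0) = 0.
  So ∫_0^π u² dx = 16*π + π/2 + 0 = 33*π/2.
  (u')² squared terms: (2)²·∫cos(2x)² dx = 4·π/2 = 2*π.
  So ∫_0^π (u')² dx = 2*π.
||u||_{H^1}^2 = (33*π/2) + (2*π) = 37*π/2.


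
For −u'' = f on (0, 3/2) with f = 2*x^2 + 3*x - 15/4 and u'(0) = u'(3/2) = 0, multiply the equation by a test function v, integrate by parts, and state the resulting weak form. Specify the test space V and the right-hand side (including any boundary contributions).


V = H^1(0, 3/2) (no boundary constraint on v; u is determined up to an additive constant); weak form: ∫_0^3/2 u'v' dx = ∫_0^3/2 (2*x^2 + 3*x - 15/4) v dx for all v ∈ V.

Multiply both sides by a test function v and integrate from 0 to 3/2:
  ∫_0^3/2 −u''(x) v(x) dx = ∫_0^3/2 f(x) v(x) dx.
Integrate the LHS by parts once:
  ∫_0^3/2 −u'' v dx = −[u'(x) v(x)]_0^3/2 + ∫_0^3/2 u'(x) v'(x) dx.
Thus ∫_0^3/2 u'(x) v'(x) dx = ∫_0^3/2 f(x) v(x) dx + [u'(x) v(x)]_0^3/2.
Choose V so that boundary terms are either known or forced to vanish.
u has homogeneous Neumann: u'(0) = u'(3/2) = 0. So [u' v]_0^3/2 = 0·v(3/2) − 0·v(0) = 0 for any v; take V = H^1(0, 3/2).
Weak formulation: find u (satisfying any essential BC) such that ∫_0^3/2 u'(x) v'(x) dx = ∫_0^3/2 f v dx for all v ∈ V (homogeneous Neumann, so boundary terms vanish).
Substituting f(x) = 2*x^2 + 3*x - 15/4, the right-hand side is ∫_0^3/2 (2*x^2 + 3*x - 15/4) v dx.
Compatibility check (pure Neumann): taking v ≡ 1 ∈ V gives 0 = ∫_0^3/2 f dx + (0) − (0), i.e. ∫_0^3/2 f dx must equal u'(0) − u'(3/2) = 0. Indeed ∫_0^3/2 (2*x^2 + 3*x - 15/4) dx = 0, so the data are compatible. The solution is then unique only up to an additive constant (fix it e.g. by requiring ∫_0^3/2 u dx = 0).


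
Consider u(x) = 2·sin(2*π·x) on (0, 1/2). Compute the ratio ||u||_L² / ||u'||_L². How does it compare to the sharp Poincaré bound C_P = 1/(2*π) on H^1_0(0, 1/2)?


||u||_L² / ||u'||_L² = 1/(2*π) = C_P.

u(x) = 2·sin(2*π·x), so u'(x) = 4*π*cos(2*π*x).
Writing u(x) = A·sin(kπx/L) with A = 2 and k = 1, use ∫_0^L sin²(kπx/L) dx = L/2 and ∫_0^L cos²(kπx/L) dx = L/2.
u² = 4·sin²(2*π·x) and (u')² = 16*π^2·cos²(2*π·x), and each of sin², cos² integrates to L/2 = 1/4 over (0, 1/2).
∫_0^1/2 u² dx = 1, so ||u||_L² = 1.
∫_0^1/2 (u')² dx = 4*π^2, so ||u'||_L² = 2*π.
Ratio ||u||_L² / ||u'||_L² = 1/(2*π).
Sharp Poincaré constant on H^1_0(0, 1/2) is C_P = L/π = 1/(2*π), achieved by sin(2*π·x).
This is the k = 1 eigenfunction (up to amplitude), so the ratio equals the sharp Poincaré constant exactly.


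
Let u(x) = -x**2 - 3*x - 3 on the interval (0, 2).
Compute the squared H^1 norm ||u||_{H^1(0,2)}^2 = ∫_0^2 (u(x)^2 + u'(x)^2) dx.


||u||_{H^1}^2 = 2656/15

The H^1 norm (squared) on an interval (0, L) is
  ||u||_{H^1}^2 = ∫_0^L u(x)^2 dx + ∫_0^L u'(x)^2 dx.
Compute u'(x) = -2*x - 3.
Then u(x)^2 = x**4 + 6*x**3 + 15*x**2 + 18*x + 9 and u'(x)^2 = 4*x**2 + 12*x + 9.
Integrate each monomial from 0 to 2 using ∫_0^2 c·x^n dx = c·2^(n+1)/(n+1):
  ∫_0^2 u(x)^2 dx = ∫_0^2 (x^4 + 6*x^3 + 15*x^2 + 18*x + 9) dx. Term by term:
    ∫_0^2 x^4 dx = 32/5;  ∫_0^2 6*x^3 dx = 24;  ∫_0^2 15*x^2 dx = 40;
    ∫_0^2 18*x dx = 36;  ∫_0^2 9 dx = 18.
  Sum: 32/5 + 24 + 40 + 36 + 18 = 622/5.
  ∫_0^2 u'(x)^2 dx = ∫_0^2 (4*x^2 + 12*x + 9) dx. Term by term:
    ∫_0^2 4*x^2 dx = 32/3;  ∫_0^2 12*x dx = 24;  ∫_0^2 9 dx = 18.
  Sum: 32/3 + 24 + 18 = 158/3.
Adding: ||u||_{H^1}^2 = 622/5 + 158/3 = 2656/15.


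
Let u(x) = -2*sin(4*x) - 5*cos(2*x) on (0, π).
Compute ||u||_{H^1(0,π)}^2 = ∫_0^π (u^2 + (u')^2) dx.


||u||_{H^1(0,π)}^2 = 193*π/2

u'(x) = 10*sin(2*x) - 8*cos(4*x).
Expand u² and (u')² and integrate term by term on (0, π), using: for integers n ≥ 1, ∫_0^π sin²(nx) dx = ∫_0^π cos²(nx) dx = π/2; for n ≠ n', ∫_0^π sin(nx)sin(n'x) dx = ∫_0^π cos(nx)cos(n'x) dx = 0; and by product-to-sum, ∫_0^π sin(nx)cos(n'x) dx = ½∫_0^π [sin((n+n')x) + sin((n−n')x)] dx, which is 0 when n+n' is even and 2n/(n²−n'²) when n+n' is odd (it need not vanish on (0, π)).
  u² squared terms: (-5)²·∫cos(2x)² dx = 25·π/2 = 25*π/2;  (-2)²·∫sin(4x)² dx = 4·π/2 = 2*π.
  u² cross terms: 2·(-5)·(-2)·∫cos(2x)·sin(4x) dx = 20·(0) = 0.
  So ∫_0^π u² dx = 25*π/2 + 2*π + 0 = 29*π/2.
  (u')² squared terms: (-8)²·∫cos(4x)² dx = 64·π/2 = 32*π;  (10)²·∫sin(2x)² dx = 100·π/2 = 50*π.
  (u')² cross terms: 2·(-8)·(10)·∫cos(4x)·sin(2x) dx = -160·(0) = 0.
  So ∫_0^π (u')² dx = 32*π + 50*π + 0 = 82*π.
||u||_{H^1}^2 = (29*π/2) + (82*π) = 193*π/2.


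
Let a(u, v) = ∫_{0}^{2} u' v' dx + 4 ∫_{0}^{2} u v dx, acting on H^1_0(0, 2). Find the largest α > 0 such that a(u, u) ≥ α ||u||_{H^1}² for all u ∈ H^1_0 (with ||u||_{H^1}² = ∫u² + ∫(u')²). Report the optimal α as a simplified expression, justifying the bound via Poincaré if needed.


α = 1

Coercivity of a(·,·) on H^1_0(0, 2) means a(u, u) ≥ α ||u||_{H^1}² for every u ∈ H^1_0.
The interval has length L = 2, and Poincaré/coercivity depend only on L. Here a(u, u) = ∫(u')² + (4)·∫u².
Here c = 4 ≥ 1, so a(u,u) = ∫(u')² + c∫u² ≥ ∫(u')² + ∫u² = ||u||_{H^1}², i.e. α = 1 works. No larger α is possible: a(u,u) ≥ α||u||_{H^1}² means (1−α)∫(u')² ≥ (α−c)∫u², and for the modes u_n = sin(nπ(x−x₀)/L) (x₀ the left endpoint) one has ∫u_n²/∫(u_n')² = (L/(nπ))² → 0, so a(u_n,u_n)/||u_n||_{H^1}² → 1. Hence the optimal constant is α = 1.
Therefore α = 1.


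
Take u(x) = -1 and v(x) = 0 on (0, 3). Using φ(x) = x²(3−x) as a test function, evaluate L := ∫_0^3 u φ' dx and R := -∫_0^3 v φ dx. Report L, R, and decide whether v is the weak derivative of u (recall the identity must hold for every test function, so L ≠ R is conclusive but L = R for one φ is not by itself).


LHS = 0, RHS = 0. Yes, v = u' weakly.

u(x) = -1, classical derivative u'(x) = 0.
φ(x) = x²(3−x), so φ'(x) = 3*x*(2 - x).
Note φ(0) = φ(3) = 0, so the boundary term u·φ vanishes.
LHS = ∫_0^3 u(x) φ'(x) dx = ∫_0^3 (3*x^2 - 6*x) dx. Term by term:
  ∫_0^3 3*x^2 dx = 27;  ∫_0^3 -6*x dx = -27.
Sum: 27 − 27 = 0.
So LHS = 0.
∫_0^3 v(x) φ(x) dx = ∫_0^3 (0) dx. Term by term:
  ∫_0^3 0 dx = 0.
So RHS = -∫_0^3 v(x) φ(x) dx = 0.
LHS = RHS, so the identity holds for this test φ.
Moreover u is smooth here and v(x) = u'(x) = 0 pointwise, so the identity holds for every test function. Hence v is the weak derivative of u.


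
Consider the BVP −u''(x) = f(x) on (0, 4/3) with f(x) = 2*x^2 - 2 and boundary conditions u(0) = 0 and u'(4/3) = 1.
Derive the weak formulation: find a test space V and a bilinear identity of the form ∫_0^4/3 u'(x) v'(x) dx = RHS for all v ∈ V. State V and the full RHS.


V = {v ∈ H^1(0, 4/3) : v(0) = 0} (test functions vanish at x = 0 where u is specified); weak form: ∫_0^4/3 u'v' dx = ∫_0^4/3 (2*x^2 - 2) v dx + v(4/3) for all v ∈ V.

Multiply both sides by a test function v and integrate from 0 to 4/3:
  ∫_0^4/3 −u''(x) v(x) dx = ∫_0^4/3 f(x) v(x) dx.
Integrate the LHS by parts once:
  ∫_0^4/3 −u'' v dx = −[u'(x) v(x)]_0^4/3 + ∫_0^4/3 u'(x) v'(x) dx.
Thus ∫_0^4/3 u'(x) v'(x) dx = ∫_0^4/3 f(x) v(x) dx + [u'(x) v(x)]_0^4/3.
Choose V so that boundary terms are either known or forced to vanish.
Mixed BC: u(0) = 0 (Dirichlet) and u'(4/3) = 1 (Neumann). Define V = {v ∈ H^1(0, 4/3) : v(0) = 0}. Then [u' v]_0^4/3 = u'(4/3)·v(4/3) − u'(0)·0 = v(4/3).
Weak formulation: find u (satisfying any essential BC) such that ∫_0^4/3 u'(x) v'(x) dx = ∫_0^4/3 f v dx + v(4/3) for all v ∈ V (Dirichlet at 0 absorbed into V; Neumann datum at x = 4/3 contributes the boundary term).
Substituting f(x) = 2*x^2 - 2, the right-hand side is ∫_0^4/3 (2*x^2 - 2) v dx + v(4/3).


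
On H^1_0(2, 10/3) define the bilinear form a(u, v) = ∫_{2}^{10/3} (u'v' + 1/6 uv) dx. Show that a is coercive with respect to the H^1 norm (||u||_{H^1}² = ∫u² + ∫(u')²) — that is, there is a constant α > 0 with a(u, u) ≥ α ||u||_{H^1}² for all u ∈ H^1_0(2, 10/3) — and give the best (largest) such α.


α = (8 + 27*π^2)/(3*(16 + 9*π^2))

Coercivity of a(·,·) on H^1_0(2, 10/3) means a(u, u) ≥ α ||u||_{H^1}² for every u ∈ H^1_0.
The interval has length L = 4/3, and Poincaré/coercivity depend only on L. Here a(u, u) = ∫(u')² + (1/6)·∫u².
Here 0 < c = 1/6 < 1. The condition a(u,u) ≥ α||u||_{H^1}² reads (1−α)∫(u')² ≥ (α−c)∫u². Any admissible α is ≤ 1 (rapidly oscillating u have ∫u²/∫(u')² → 0), and α = 1 would force 0 ≥ (1−c)∫u², impossible since c < 1; so 1−α > 0. By the sharp Poincaré inequality on H^1_0 of an interval of length L, ∫(u')² ≥ (π/L)²∫u² with equality for the first sine mode sin(π(x−x₀)/L) (x₀ the left endpoint), so the inequality holds for all u iff (1−α)(π/L)² ≥ α − c, i.e. α ≤ ((π/L)² + c)/((π/L)² + 1) = (1 + c(L/π)²)/(1 + (L/π)²). With (π/L)² = 9*π^2/16 and c = 1/6, the largest admissible constant is α = ((π/L)² + c)/((π/L)² + 1).
Simplifying, α = (8 + 27*π^2)/(3*(16 + 9*π^2)).


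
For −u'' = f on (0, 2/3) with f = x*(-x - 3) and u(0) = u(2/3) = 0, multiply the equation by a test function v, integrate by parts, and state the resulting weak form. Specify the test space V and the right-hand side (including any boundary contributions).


V = H^1_0(0, 2/3) (so v(0) = v(2/3) = 0); weak form: ∫_0^2/3 u'v' dx = ∫_0^2/3 (x*(-x - 3)) v dx for all v ∈ V.

Multiply both sides by a test function v and integrate from 0 to 2/3:
  ∫_0^2/3 −u''(x) v(x) dx = ∫_0^2/3 f(x) v(x) dx.
Integrate the LHS by parts once:
  ∫_0^2/3 −u'' v dx = −[u'(x) v(x)]_0^2/3 + ∫_0^2/3 u'(x) v'(x) dx.
Thus ∫_0^2/3 u'(x) v'(x) dx = ∫_0^2/3 f(x) v(x) dx + [u'(x) v(x)]_0^2/3.
Choose V so that boundary terms are either known or forced to vanish.
u is Dirichlet: u(0) = u(2/3) = 0. Let V = H^1_0(0, 2/3); then v(0) = v(2/3) = 0, and [u' v]_0^2/3 = 0.
Weak formulation: find u (satisfying any essential BC) such that ∫_0^2/3 u'(x) v'(x) dx = ∫_0^2/3 f v dx for all v ∈ V.
Substituting f(x) = x*(-x - 3), the right-hand side is ∫_0^2/3 (x*(-x - 3)) v dx.


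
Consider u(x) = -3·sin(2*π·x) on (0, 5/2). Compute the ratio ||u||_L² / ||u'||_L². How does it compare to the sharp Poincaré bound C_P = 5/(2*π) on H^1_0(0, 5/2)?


||u||_L² / ||u'||_L² = 1/(2*π) < C_P = 5/(2*π).

u(x) = -3·sin(2*π·x), so u'(x) = -6*π*cos(2*π*x).
Writing u(x) = A·sin(kπx/L) with A = -3 and k = 5, use ∫_0^L sin²(kπx/L) dx = L/2 and ∫_0^L cos²(kπx/L) dx = L/2.
u² = 9·sin²(2*π·x) and (u')² = 36*π^2·cos²(2*π·x), and each of sin², cos² integrates to L/2 = 5/4 over (0, 5/2).
∫_0^5/2 u² dx = 45/4, so ||u||_L² = 3*sqrt(5)/2.
∫_0^5/2 (u')² dx = 45*π^2, so ||u'||_L² = 3*sqrt(5)*π.
Ratio ||u||_L² / ||u'||_L² = 1/(2*π).
Sharp Poincaré constant on H^1_0(0, 5/2) is C_P = L/π = 5/(2*π), achieved by sin(2*π/5·x).
This is the k = 5 harmonic; the ratio L/(kπ) is strictly less than C_P = L/π, consistent with the sharp inequality ||u||_L² ≤ C_P ||u'||_L².


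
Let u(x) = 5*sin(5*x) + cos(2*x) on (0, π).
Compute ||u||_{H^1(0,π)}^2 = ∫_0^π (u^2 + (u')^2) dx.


||u||_{H^1(0,π)}^2 = 500/21 + 655*π/2

u'(x) = -2*sin(2*x) + 25*cos(5*x).
Expand u² and (u')² and integrate term by term on (0, π), using: for integers n ≥ 1, ∫_0^π sin²(nx) dx = ∫_0^π cos²(nx) dx = π/2; for n ≠ n', ∫_0^π sin(nx)sin(n'x) dx = ∫_0^π cos(nx)cos(n'x) dx = 0; and by product-to-sum, ∫_0^π sin(nx)cos(n'x) dx = ½∫_0^π [sin((n+n')x) + sin((n−n')x)] dx, which is 0 when n+n' is even and 2n/(n²−n'²) when n+n' is odd (it need not vanish on (0, π)).
  u² squared terms: (5)²·∫sin(5x)² dx = 25·π/2 = 25*π/2;  (1)²·∫cos(2x)² dx = 1·π/2 = π/2.
  u² cross terms: 2·(5)·(1)·∫sin(5x)·cos(2x) dx = 10·(10/21) = 100/21.
  So ∫_0^π u² dx = 25*π/2 + π/2 + 100/21 = 100/21 + 13*π.
  (u')² squared terms: (-2)²·∫sin(2x)² dx = 4·π/2 = 2*π;  (25)²·∫cos(5x)² dx = 625·π/2 = 625*π/2.
  (u')² cross terms: 2·(-2)·(25)·∫sin(2x)·cos(5x) dx = -100·(-4/21) = 400/21.
  So ∫_0^π (u')² dx = 2*π + 625*π/2 + 400/21 = 400/21 + 629*π/2.
||u||_{H^1}^2 = (100/21 + 13*π) + (400/21 + 629*π/2) = 500/21 + 655*π/2.


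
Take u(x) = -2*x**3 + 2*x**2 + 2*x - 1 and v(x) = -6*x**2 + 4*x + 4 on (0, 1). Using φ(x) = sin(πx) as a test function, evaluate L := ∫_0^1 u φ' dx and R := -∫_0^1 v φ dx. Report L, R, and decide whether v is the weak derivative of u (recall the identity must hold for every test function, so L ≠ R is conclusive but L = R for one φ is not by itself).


LHS = -24/π^3 - 2/π, RHS = -6/π - 24/π^3. No, v is not the weak derivative of u.

u(x) = -2*x**3 + 2*x**2 + 2*x - 1, classical derivative u'(x) = -6*x**2 + 4*x + 2.
φ(x) = sin(πx), so φ'(x) = π*cos(π*x).
Note φ(0) = φ(1) = 0, so the boundary term u·φ vanishes.
LHS = ∫_0^1 u(x) φ'(x) dx = ∫_0^1 (-2*π*x^3*cos(π*x) + 2*π*x^2*cos(π*x) + 2*π*x*cos(π*x) - π*cos(π*x)) dx. Term by term:
  ∫_0^1 -π*cos(π*x) dx = 0;  ∫_0^1 -2*π*x^3*cos(π*x) dx = -24/π^3 + 6/π;  ∫_0^1 2*π*x*cos(π*x) dx = -4/π;
  ∫_0^1 2*π*x^2*cos(π*x) dx = -4/π.
Sum: 0 + -24/π^3 + 6/π − 4/π − 4/π = -24/π^3 - 2/π.
So LHS = -24/π^3 - 2/π.
∫_0^1 v(x) φ(x) dx = ∫_0^1 (-6*x^2*sin(π*x) + 4*x*sin(π*x) + 4*sin(π*x)) dx. Term by term:
  ∫_0^1 4*sin(π*x) dx = 8/π;  ∫_0^1 -6*x^2*sin(π*x) dx = -6/π + 24/π^3;  ∫_0^1 4*x*sin(π*x) dx = 4/π.
Sum: 8/π + -6/π + 24/π^3 + 4/π = 24/π^3 + 6/π.
So RHS = -∫_0^1 v(x) φ(x) dx = -6/π - 24/π^3.
LHS − RHS = 4/π ≠ 0, so the identity fails.
(For a valid weak derivative the identity must hold for EVERY test function, in particular this one. The failure shows v is NOT the weak derivative of u.)
Correct weak derivative would be u'(x) = -6*x**2 + 4*x + 2.


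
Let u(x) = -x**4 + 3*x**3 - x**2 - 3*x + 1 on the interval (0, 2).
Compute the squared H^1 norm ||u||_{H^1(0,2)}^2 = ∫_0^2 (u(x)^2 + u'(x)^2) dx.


||u||_{H^1}^2 = 2248/315

The H^1 norm (squared) on an interval (0, L) is
  ||u||_{H^1}^2 = ∫_0^L u(x)^2 dx + ∫_0^L u'(x)^2 dx.
Compute u'(x) = -4*x**3 + 9*x**2 - 2*x - 3.
Then u(x)^2 = x**8 - 6*x**7 + 11*x**6 - 19*x**4 + 12*x**3 + 7*x**2 - 6*x + 1 and u'(x)^2 = 16*x**6 - 72*x**5 + 97*x**4 - 12*x**3 - 50*x**2 + 12*x + 9.
Integrate each monomial from 0 to 2 using ∫_0^2 c·x^n dx = c·2^(n+1)/(n+1):
  ∫_0^2 u(x)^2 dx = ∫_0^2 (x^8 - 6*x^7 + 11*x^6 - 19*x^4 + 12*x^3 + 7*x^2 - 6*x + 1) dx. Term by term:
    ∫_0^2 x^8 dx = 512/9;  ∫_0^2 -6*x^7 dx = -192;  ∫_0^2 11*x^6 dx = 1408/7;
    ∫_0^2 -19*x^4 dx = -608/5;  ∫_0^2 12*x^3 dx = 48;  ∫_0^2 7*x^2 dx = 56/3;
    ∫_0^2 -6*x dx = -12;  ∫_0^2 1 dx = 2.
  Sum: 512/9 − 192 + 1408/7 − 608/5 + 48 + 56/3 − 12 + 2 = 346/315.
  ∫_0^2 u'(x)^2 dx = ∫_0^2 (16*x^6 - 72*x^5 + 97*x^4 - 12*x^3 - 50*x^2 + 12*x + 9) dx. Term by term:
    ∫_0^2 16*x^6 dx = 2048/7;  ∫_0^2 -72*x^5 dx = -768;  ∫_0^2 97*x^4 dx = 3104/5;
    ∫_0^2 -12*x^3 dx = -48;  ∫_0^2 -50*x^2 dx = -400/3;  ∫_0^2 12*x dx = 24;
    ∫_0^2 9 dx = 18.
  Sum: 2048/7 − 768 + 3104/5 − 48 − 400/3 + 24 + 18 = 634/105.
Adding: ||u||_{H^1}^2 = 346/315 + 634/105 = 2248/315.


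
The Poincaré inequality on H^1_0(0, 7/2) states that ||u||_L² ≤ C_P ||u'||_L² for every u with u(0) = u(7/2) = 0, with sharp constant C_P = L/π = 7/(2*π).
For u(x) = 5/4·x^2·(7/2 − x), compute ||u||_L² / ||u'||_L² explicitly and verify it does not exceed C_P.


||u||_L² / ||u'||_L² = sqrt(14)/4 < C_P = 7/(2*π).

u(x) = 5/4·x^2·(7/2 − x), so u'(x) = 5*x*(7 - 3*x)/4.
u(x) = 5/4·x^2·(7/2 − x) vanishes at x = 0 and x = 7/2, so u ∈ H^1_0(0, 7/2). Differentiate via the product rule and integrate the resulting polynomials term by term.
  ∫_0^7/2 u² dx = ∫_0^7/2 (25*x^6/16 - 175*x^5/16 + 1225*x^4/64) dx. Term by term:
    ∫_0^7/2 25*x^6/16 dx = 2941225/2048;  ∫_0^7/2 -175*x^5/16 dx = -20588575/6144;  ∫_0^7/2 1225*x^4/64 dx = 4117715/2048.
  Sum: 2941225/2048 − 20588575/6144 + 4117715/2048 = 588245/6144.
  ∫_0^7/2 (u')² dx = ∫_0^7/2 (225*x^4/16 - 525*x^3/8 + 1225*x^2/16) dx. Term by term:
    ∫_0^7/2 225*x^4/16 dx = 756315/512;  ∫_0^7/2 -525*x^3/8 dx = -1260525/512;  ∫_0^7/2 1225*x^2/16 dx = 420175/384.
  Sum: 756315/512 − 1260525/512 + 420175/384 = 84035/768.
∫_0^7/2 u² dx = 588245/6144, so ||u||_L² = 343*sqrt(30)/192.
∫_0^7/2 (u')² dx = 84035/768, so ||u'||_L² = 49*sqrt(105)/48.
Ratio ||u||_L² / ||u'||_L² = sqrt(14)/4.
Sharp Poincaré constant on H^1_0(0, 7/2) is C_P = L/π = 7/(2*π), achieved by sin(2*π/7·x).
A polynomial bump cannot attain the sharp Poincaré constant (only the first sine eigenfunction does), so the ratio is strictly less than C_P, consistent with ||u||_L² ≤ C_P ||u'||_L².


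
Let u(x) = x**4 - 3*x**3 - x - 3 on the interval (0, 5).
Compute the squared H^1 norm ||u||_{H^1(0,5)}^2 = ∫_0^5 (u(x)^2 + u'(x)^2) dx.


||u||_{H^1}^2 = 15991625/252

The H^1 norm (squared) on an interval (0, L) is
  ||u||_{H^1}^2 = ∫_0^L u(x)^2 dx + ∫_0^L u'(x)^2 dx.
Compute u'(x) = 4*x**3 - 9*x**2 - 1.
Then u(x)^2 = x**8 - 6*x**7 + 9*x**6 - 2*x**5 + 18*x**3 + x**2 + 6*x + 9 and u'(x)^2 = 16*x**6 - 72*x**5 + 81*x**4 - 8*x**3 + 18*x**2 + 1.
Integrate each monomial from 0 to 5 using ∫_0^5 c·x^n dx = c·5^(n+1)/(n+1):
  ∫_0^5 u(x)^2 dx = ∫_0^5 (x^8 - 6*x^7 + 9*x^6 - 2*x^5 + 18*x^3 + x^2 + 6*x + 9) dx. Term by term:
    ∫_0^5 x^8 dx = 1953125/9;  ∫_0^5 -6*x^7 dx = -1171875/4;  ∫_0^5 9*x^6 dx = 703125/7;
    ∫_0^5 -2*x^5 dx = -15625/3;  ∫_0^5 18*x^3 dx = 5625/2;  ∫_0^5 x^2 dx = 125/3;
    ∫_0^5 6*x dx = 75;  ∫_0^5 9 dx = 45.
  Sum: 1953125/9 − 1171875/4 + 703125/7 − 15625/3 + 5625/2 + 125/3 + 75 + 45 = 5608865/252.
  ∫_0^5 u'(x)^2 dx = ∫_0^5 (16*x^6 - 72*x^5 + 81*x^4 - 8*x^3 + 18*x^2 + 1) dx. Term by term:
    ∫_0^5 16*x^6 dx = 1250000/7;  ∫_0^5 -72*x^5 dx = -187500;  ∫_0^5 81*x^4 dx = 50625;
    ∫_0^5 -8*x^3 dx = -1250;  ∫_0^5 18*x^2 dx = 750;  ∫_0^5 1 dx = 5.
  Sum: 1250000/7 − 187500 + 50625 − 1250 + 750 + 5 = 288410/7.
Adding: ||u||_{H^1}^2 = 5608865/252 + 288410/7 = 15991625/252.


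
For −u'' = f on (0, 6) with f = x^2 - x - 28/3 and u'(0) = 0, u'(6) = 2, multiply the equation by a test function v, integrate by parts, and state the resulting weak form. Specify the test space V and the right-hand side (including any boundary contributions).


V = H^1(0, 6) (v unrestricted at boundary; u is determined up to an additive constant); weak form: ∫_0^6 u'v' dx = ∫_0^6 (x^2 - x - 28/3) v dx + 2·v(6) for all v ∈ V.

Multiply both sides by a test function v and integrate from 0 to 6:
  ∫_0^6 −u''(x) v(x) dx = ∫_0^6 f(x) v(x) dx.
Integrate the LHS by parts once:
  ∫_0^6 −u'' v dx = −[u'(x) v(x)]_0^6 + ∫_0^6 u'(x) v'(x) dx.
Thus ∫_0^6 u'(x) v'(x) dx = ∫_0^6 f(x) v(x) dx + [u'(x) v(x)]_0^6.
Choose V so that boundary terms are either known or forced to vanish.
u has inhomogeneous Neumann u'(0) = 0, u'(6) = 2. [u' v]_0^6 = (2)·v(6) − (0)·v(0) = 2·v(6). Take V = H^1(0, 6); boundary term becomes part of RHS.
Weak formulation: find u (satisfying any essential BC) such that ∫_0^6 u'(x) v'(x) dx = ∫_0^6 f v dx + 2·v(6) for all v ∈ V (Neumann data are natural BCs: they enter the RHS as boundary terms).
Substituting f(x) = x^2 - x - 28/3, the right-hand side is ∫_0^6 (x^2 - x - 28/3) v dx + 2·v(6).
Compatibility check (pure Neumann): taking v ≡ 1 ∈ V gives 0 = ∫_0^6 f dx + (2) − (0), i.e. ∫_0^6 f dx must equal u'(0) − u'(6) = -2. Indeed ∫_0^6 (x^2 - x - 28/3) dx = -2, so the data are compatible. The solution is then unique only up to an additive constant (fix it e.g. by requiring ∫_0^6 u dx = 0).


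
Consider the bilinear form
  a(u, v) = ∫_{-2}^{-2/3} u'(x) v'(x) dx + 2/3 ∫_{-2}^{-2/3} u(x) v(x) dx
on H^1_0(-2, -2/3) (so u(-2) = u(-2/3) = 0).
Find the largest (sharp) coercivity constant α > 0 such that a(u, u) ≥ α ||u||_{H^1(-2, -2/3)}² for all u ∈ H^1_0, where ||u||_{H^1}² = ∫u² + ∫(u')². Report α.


α = (32 + 27*π^2)/(3*(16 + 9*π^2))

Coercivity of a(·,·) on H^1_0(-2, -2/3) means a(u, u) ≥ α ||u||_{H^1}² for every u ∈ H^1_0.
The interval has length L = 4/3, and Poincaré/coercivity depend only on L. Here a(u, u) = ∫(u')² + (2/3)·∫u².
Here 0 < c = 2/3 < 1. The condition a(u,u) ≥ α||u||_{H^1}² reads (1−α)∫(u')² ≥ (α−c)∫u². Any admissible α is ≤ 1 (rapidly oscillating u have ∫u²/∫(u')² → 0), and α = 1 would force 0 ≥ (1−c)∫u², impossible since c < 1; so 1−α > 0. By the sharp Poincaré inequality on H^1_0 of an interval of length L, ∫(u')² ≥ (π/L)²∫u² with equality for the first sine mode sin(π(x−x₀)/L) (x₀ the left endpoint), so the inequality holds for all u iff (1−α)(π/L)² ≥ α − c, i.e. α ≤ ((π/L)² + c)/((π/L)² + 1) = (1 + c(L/π)²)/(1 + (L/π)²). With (π/L)² = 9*π^2/16 and c = 2/3, the largest admissible constant is α = ((π/L)² + c)/((π/L)² + 1).
Simplifying, α = (32 + 27*π^2)/(3*(16 + 9*π^2)).


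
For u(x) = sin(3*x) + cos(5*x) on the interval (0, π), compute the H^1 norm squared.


||u||_{H^1(0,π)}^2 = 18*π

u'(x) = -5*sin(5*x) + 3*cos(3*x).
Expand u² and (u')² and integrate term by term on (0, π), using: for integers n ≥ 1, ∫_0^π sin²(nx) dx = ∫_0^π cos²(nx) dx = π/2; for n ≠ n', ∫_0^π sin(nx)sin(n'x) dx = ∫_0^π cos(nx)cos(n'x) dx = 0; and by product-to-sum, ∫_0^π sin(nx)cos(n'x) dx = ½∫_0^π [sin((n+n')x) + sin((n−n')x)] dx, which is 0 when n+n' is even and 2n/(n²−n'²) when n+n' is odd (it need not vanish on (0, π)).
  u² squared terms: (1)²·∫cos(5x)² dx = 1·π/2 = π/2;  (1)²·∫sin(3x)² dx = 1·π/2 = π/2.
  u² cross terms: 2·(1)·(1)·∫cos(5x)·sin(3x) dx = 2·(0) = 0.
  So ∫_0^π u² dx = π/2 + π/2 + 0 = π.
  (u')² squared terms: (-5)²·∫sin(5x)² dx = 25·π/2 = 25*π/2;  (3)²·∫cos(3x)² dx = 9·π/2 = 9*π/2.
  (u')² cross terms: 2·(-5)·(3)·∫sin(5x)·cos(3x) dx = -30·(0) = 0.
  So ∫_0^π (u')² dx = 25*π/2 + 9*π/2 + 0 = 17*π.
||u||_{H^1}^2 = (π) + (17*π) = 18*π.


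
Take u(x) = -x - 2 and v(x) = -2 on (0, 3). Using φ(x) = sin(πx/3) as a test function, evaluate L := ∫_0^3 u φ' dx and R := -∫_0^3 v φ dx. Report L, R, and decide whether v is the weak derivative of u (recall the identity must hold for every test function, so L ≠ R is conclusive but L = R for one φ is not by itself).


LHS = 6/π, RHS = 12/π. No, v is not the weak derivative of u.

u(x) = -x - 2, classical derivative u'(x) = -1.
φ(x) = sin(πx/3), so φ'(x) = π*cos(π*x/3)/3.
Note φ(0) = φ(3) = 0, so the boundary term u·φ vanishes.
LHS = ∫_0^3 u(x) φ'(x) dx = ∫_0^3 (-π*x*cos(π*x/3)/3 - 2*π*cos(π*x/3)/3) dx. Term by term:
  ∫_0^3 -2*π*cos(π*x/3)/3 dx = 0;  ∫_0^3 -π*x*cos(π*x/3)/3 dx = 6/π.
Sum: 0 + 6/π = 6/π.
So LHS = 6/π.
∫_0^3 v(x) φ(x) dx = ∫_0^3 (-2*sin(π*x/3)) dx. Term by term:
  ∫_0^3 -2*sin(π*x/3) dx = -12/π.
So RHS = -∫_0^3 v(x) φ(x) dx = 12/π.
LHS − RHS = -6/π ≠ 0, so the identity fails.
(For a valid weak derivative the identity must hold for EVERY test function, in particular this one. The failure shows v is NOT the weak derivative of u.)
Correct weak derivative would be u'(x) = -1.


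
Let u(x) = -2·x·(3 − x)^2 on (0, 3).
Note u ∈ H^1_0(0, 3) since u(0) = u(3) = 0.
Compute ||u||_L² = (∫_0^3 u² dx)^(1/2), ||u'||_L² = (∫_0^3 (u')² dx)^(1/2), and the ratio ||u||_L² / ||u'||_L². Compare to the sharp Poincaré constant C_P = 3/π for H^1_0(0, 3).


||u||_L² / ||u'||_L² = 3*sqrt(14)/14 < C_P = 3/π.

u(x) = -2·x·(3 − x)^2, so u'(x) = 6*(1 - x)*(x - 3).
u(x) = -2·x·(3 − x)^2 vanishes at x = 0 and x = 3, so u ∈ H^1_0(0, 3). Differentiate via the product rule and integrate the resulting polynomials term by term.
  ∫_0^3 u² dx = ∫_0^3 (4*x^6 - 48*x^5 + 216*x^4 - 432*x^3 + 324*x^2) dx. Term by term:
    ∫_0^3 4*x^6 dx = 8748/7;  ∫_0^3 -48*x^5 dx = -5832;  ∫_0^3 216*x^4 dx = 52488/5;
    ∫_0^3 -432*x^3 dx = -8748;  ∫_0^3 324*x^2 dx = 2916.
  Sum: 8748/7 − 5832 + 52488/5 − 8748 + 2916 = 2916/35.
  ∫_0^3 (u')² dx = ∫_0^3 (36*x^4 - 288*x^3 + 792*x^2 - 864*x + 324) dx. Term by term:
    ∫_0^3 36*x^4 dx = 8748/5;  ∫_0^3 -288*x^3 dx = -5832;  ∫_0^3 792*x^2 dx = 7128;
    ∫_0^3 -864*x dx = -3888;  ∫_0^3 324 dx = 972.
  Sum: 8748/5 − 5832 + 7128 − 3888 + 972 = 648/5.
∫_0^3 u² dx = 2916/35, so ||u||_L² = 54*sqrt(35)/35.
∫_0^3 (u')² dx = 648/5, so ||u'||_L² = 18*sqrt(10)/5.
Ratio ||u||_L² / ||u'||_L² = 3*sqrt(14)/14.
Sharp Poincaré constant on H^1_0(0, 3) is C_P = L/π = 3/π, achieved by sin(π/3·x).
A polynomial bump cannot attain the sharp Poincaré constant (only the first sine eigenfunction does), so the ratio is strictly less than C_P, consistent with ||u||_L² ≤ C_P ||u'||_L².


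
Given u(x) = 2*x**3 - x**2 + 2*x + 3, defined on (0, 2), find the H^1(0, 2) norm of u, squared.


||u||_{H^1}^2 = 7514/21

The H^1 norm (squared) on an interval (0, L) is
  ||u||_{H^1}^2 = ∫_0^L u(x)^2 dx + ∫_0^L u'(x)^2 dx.
Compute u'(x) = 6*x**2 - 2*x + 2.
Then u(x)^2 = 4*x**6 - 4*x**5 + 9*x**4 + 8*x**3 - 2*x**2 + 12*x + 9 and u'(x)^2 = 36*x**4 - 24*x**3 + 28*x**2 - 8*x + 4.
Integrate each monomial from 0 to 2 using ∫_0^2 c·x^n dx = c·2^(n+1)/(n+1):
  ∫_0^2 u(x)^2 dx = ∫_0^2 (4*x^6 - 4*x^5 + 9*x^4 + 8*x^3 - 2*x^2 + 12*x + 9) dx. Term by term:
    ∫_0^2 4*x^6 dx = 512/7;  ∫_0^2 -4*x^5 dx = -128/3;  ∫_0^2 9*x^4 dx = 288/5;
    ∫_0^2 8*x^3 dx = 32;  ∫_0^2 -2*x^2 dx = -16/3;  ∫_0^2 12*x dx = 24;
    ∫_0^2 9 dx = 18.
  Sum: 512/7 − 128/3 + 288/5 + 32 − 16/3 + 24 + 18 = 5486/35.
  ∫_0^2 u'(x)^2 dx = ∫_0^2 (36*x^4 - 24*x^3 + 28*x^2 - 8*x + 4) dx. Term by term:
    ∫_0^2 36*x^4 dx = 1152/5;  ∫_0^2 -24*x^3 dx = -96;  ∫_0^2 28*x^2 dx = 224/3;
    ∫_0^2 -8*x dx = -16;  ∫_0^2 4 dx = 8.
  Sum: 1152/5 − 96 + 224/3 − 16 + 8 = 3016/15.
Adding: ||u||_{H^1}^2 = 5486/35 + 3016/15 = 7514/21.


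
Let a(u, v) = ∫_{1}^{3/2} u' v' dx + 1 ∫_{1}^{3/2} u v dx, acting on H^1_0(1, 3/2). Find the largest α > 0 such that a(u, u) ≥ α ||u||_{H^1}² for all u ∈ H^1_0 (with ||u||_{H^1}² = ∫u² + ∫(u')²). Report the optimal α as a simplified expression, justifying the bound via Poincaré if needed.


α = 1

Coercivity of a(·,·) on H^1_0(1, 3/2) means a(u, u) ≥ α ||u||_{H^1}² for every u ∈ H^1_0.
The interval has length L = 1/2, and Poincaré/coercivity depend only on L. Here a(u, u) = ∫(u')² + (1)·∫u².
Here c = 1 ≥ 1, so a(u,u) = ∫(u')² + c∫u² ≥ ∫(u')² + ∫u² = ||u||_{H^1}², i.e. α = 1 works. No larger α is possible: a(u,u) ≥ α||u||_{H^1}² means (1−α)∫(u')² ≥ (α−c)∫u², and for the modes u_n = sin(nπ(x−x₀)/L) (x₀ the left endpoint) one has ∫u_n²/∫(u_n')² = (L/(nπ))² → 0, so a(u_n,u_n)/||u_n||_{H^1}² → 1. Hence the optimal constant is α = 1.
Therefore α = 1.
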